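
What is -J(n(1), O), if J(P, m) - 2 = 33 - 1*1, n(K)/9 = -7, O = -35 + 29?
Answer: -34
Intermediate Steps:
O = -6
n(K) = -63 (n(K) = 9*(-7) = -63)
J(P, m) = 34 (J(P, m) = 2 + (33 - 1*1) = 2 + (33 - 1) = 2 + 32 = 34)
-J(n(1), O) = -1*34 = -34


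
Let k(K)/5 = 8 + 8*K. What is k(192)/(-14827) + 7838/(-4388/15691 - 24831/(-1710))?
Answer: 346139939751260/629521044423 ≈ 549.85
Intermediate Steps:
k(K) = 40 + 40*K (k(K) = 5*(8 + 8*K) = 40 + 40*K)
k(192)/(-14827) + 7838/(-4388/15691 - 24831/(-1710)) = (40 + 40*192)/(-14827) + 7838/(-4388/15691 - 24831/(-1710)) = (40 + 7680)*(-1/14827) + 7838/(-4388*1/15691 - 24831*(-1/1710)) = 7720*(-1/14827) + 7838/(-4388/15691 + 2759/190) = -7720/14827 + 7838/(42457749/2981290) = -7720/14827 + 7838*(2981290/42457749) = -7720/14827 + 23367351020/42457749 = 346139939751260/629521044423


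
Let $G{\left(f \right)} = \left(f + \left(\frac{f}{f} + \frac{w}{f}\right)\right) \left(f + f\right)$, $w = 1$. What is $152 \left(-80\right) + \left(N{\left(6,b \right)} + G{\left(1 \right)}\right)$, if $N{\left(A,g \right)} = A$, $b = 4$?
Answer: $-12148$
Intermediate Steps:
$G{\left(f \right)} = 2 f \left(1 + f + \frac{1}{f}\right)$ ($G{\left(f \right)} = \left(f + \left(\frac{f}{f} + 1 \frac{1}{f}\right)\right) \left(f + f\right) = \left(f + \left(1 + \frac{1}{f}\right)\right) 2 f = \left(1 + f + \frac{1}{f}\right) 2 f = 2 f \left(1 + f + \frac{1}{f}\right)$)
$152 \left(-80\right) + \left(N{\left(6,b \right)} + G{\left(1 \right)}\right) = 152 \left(-80\right) + \left(6 + \left(2 + 2 \cdot 1 + 2 \cdot 1^{2}\right)\right) = -12160 + \left(6 + \left(2 + 2 + 2 \cdot 1\right)\right) = -12160 + \left(6 + \left(2 + 2 + 2\right)\right) = -12160 + \left(6 + 6\right) = -12160 + 12 = -12148$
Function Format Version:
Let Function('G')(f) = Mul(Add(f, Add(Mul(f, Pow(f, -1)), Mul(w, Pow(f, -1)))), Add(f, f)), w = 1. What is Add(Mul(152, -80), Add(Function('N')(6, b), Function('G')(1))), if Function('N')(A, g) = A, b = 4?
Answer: -12148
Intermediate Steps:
Function('G')(f) = Mul(2, f, Add(1, f, Pow(f, -1))) (Function('G')(f) = Mul(Add(f, Add(Mul(f, Pow(f, -1)), Mul(1, Pow(f, -1)))), Add(f, f)) = Mul(Add(f, Add(1, Pow(f, -1))), Mul(2, f)) = Mul(Add(1, f, Pow(f, -1)), Mul(2, f)) = Mul(2, f, Add(1, f, Pow(f, -1))))
Add(Mul(152, -80), Add(Function('N')(6, b), Function('G')(1))) = Add(Mul(152, -80), Add(6, Add(2, Mul(2, 1), Mul(2, Pow(1, 2))))) = Add(-12160, Add(6, Add(2, 2, Mul(2, 1)))) = Add(-12160, Add(6, Add(2, 2, 2))) = Add(-12160, Add(6, 6)) = Add(-12160, 12) = -12148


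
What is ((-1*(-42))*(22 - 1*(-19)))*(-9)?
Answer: -15498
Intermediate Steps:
((-1*(-42))*(22 - 1*(-19)))*(-9) = (42*(22 + 19))*(-9) = (42*41)*(-9) = 1722*(-9) = -15498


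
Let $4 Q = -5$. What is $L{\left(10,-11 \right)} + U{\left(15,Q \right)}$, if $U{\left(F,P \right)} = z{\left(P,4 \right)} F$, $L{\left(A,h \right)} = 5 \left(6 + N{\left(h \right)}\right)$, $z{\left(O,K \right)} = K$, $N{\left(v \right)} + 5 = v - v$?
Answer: $65$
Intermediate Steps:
$Q = - \frac{5}{4}$ ($Q = \frac{1}{4} \left(-5\right) = - \frac{5}{4} \approx -1.25$)
$N{\left(v \right)} = -5$ ($N{\left(v \right)} = -5 + \left(v - v\right) = -5 + 0 = -5$)
$L{\left(A,h \right)} = 5$ ($L{\left(A,h \right)} = 5 \left(6 - 5\right) = 5 \cdot 1 = 5$)
$U{\left(F,P \right)} = 4 F$
$L{\left(10,-11 \right)} + U{\left(15,Q \right)} = 5 + 4 \cdot 15 = 5 + 60 = 65$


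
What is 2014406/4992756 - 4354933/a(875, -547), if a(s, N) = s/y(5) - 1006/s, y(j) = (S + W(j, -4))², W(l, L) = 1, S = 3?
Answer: -68838114034183/846272142 ≈ -81343.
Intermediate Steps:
y(j) = 16 (y(j) = (3 + 1)² = 4² = 16)
a(s, N) = -1006/s + s/16 (a(s, N) = s/16 - 1006/s = -1006/s + s/16)
2014406/4992756 - 4354933/a(875, -547) = 2014406/4992756 - 4354933/(-1006/875 + (1/16)*875) = 2014406*(1/4992756) - 4354933/(-1006*1/875 + 875/16) = 1007203/2496378 - 4354933/(-1006/875 + 875/16) = 1007203/2496378 - 4354933/749529/14000 = 1007203/2496378 - 4354933*14000/749529 = 1007203/2496378 - 82726000/1017 = -68838114034183/846272142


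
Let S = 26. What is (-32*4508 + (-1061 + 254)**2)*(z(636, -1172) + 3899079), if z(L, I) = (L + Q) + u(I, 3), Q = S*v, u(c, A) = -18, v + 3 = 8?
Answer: 1977184990211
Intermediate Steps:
v = 5 (v = -3 + 8 = 5)
Q = 130 (Q = 26*5 = 130)
z(L, I) = 112 + L (z(L, I) = (L + 130) - 18 = (130 + L) - 18 = 112 + L)
(-32*4508 + (-1061 + 254)**2)*(z(636, -1172) + 3899079) = (-32*4508 + (-1061 + 254)**2)*((112 + 636) + 3899079) = (-144256 + (-807)**2)*(748 + 3899079) = (-144256 + 651249)*3899827 = 506993*3899827 = 1977184990211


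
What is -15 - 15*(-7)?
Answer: 90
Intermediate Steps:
-15 - 15*(-7) = -15 + 105 = 90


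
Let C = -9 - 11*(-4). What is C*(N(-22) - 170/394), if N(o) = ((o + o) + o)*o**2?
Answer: -220256855/197 ≈ -1.1181e+6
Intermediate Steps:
N(o) = 3*o**3 (N(o) = (2*o + o)*o**2 = (3*o)*o**2 = 3*o**3)
C = 35 (C = -9 + 44 = 35)
C*(N(-22) - 170/394) = 35*(3*(-22)**3 - 170/394) = 35*(3*(-10648) - 170*1/394) = 35*(-31944 - 85/197) = 35*(-6293053/197) = -220256855/197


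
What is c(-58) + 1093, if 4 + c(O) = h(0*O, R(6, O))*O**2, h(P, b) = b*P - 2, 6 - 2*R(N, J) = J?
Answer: -5639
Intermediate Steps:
R(N, J) = 3 - J/2
h(P, b) = -2 + P*b (h(P, b) = P*b - 2 = -2 + P*b)
c(O) = -4 - 2*O**2 (c(O) = -4 + (-2 + (0*O)*(3 - O/2))*O**2 = -4 + (-2 + 0*(3 - O/2))*O**2 = -4 + (-2 + 0)*O**2 = -4 - 2*O**2)
c(-58) + 1093 = (-4 - 2*(-58)**2) + 1093 = (-4 - 2*3364) + 1093 = (-4 - 6728) + 1093 = -6732 + 1093 = -5639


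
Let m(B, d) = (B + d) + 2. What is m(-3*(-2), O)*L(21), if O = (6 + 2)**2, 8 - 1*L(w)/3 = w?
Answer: -2808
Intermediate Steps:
L(w) = 24 - 3*w
O = 64 (O = 8**2 = 64)
m(B, d) = 2 + B + d
m(-3*(-2), O)*L(21) = (2 - 3*(-2) + 64)*(24 - 3*21) = (2 + 6 + 64)*(24 - 63) = 72*(-39) = -2808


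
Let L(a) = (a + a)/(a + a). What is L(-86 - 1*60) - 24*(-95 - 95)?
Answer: 4561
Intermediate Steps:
L(a) = 1 (L(a) = (2*a)/((2*a)) = (2*a)*(1/(2*a)) = 1)
L(-86 - 1*60) - 24*(-95 - 95) = 1 - 24*(-95 - 95) = 1 - 24*(-190) = 1 + 4560 = 4561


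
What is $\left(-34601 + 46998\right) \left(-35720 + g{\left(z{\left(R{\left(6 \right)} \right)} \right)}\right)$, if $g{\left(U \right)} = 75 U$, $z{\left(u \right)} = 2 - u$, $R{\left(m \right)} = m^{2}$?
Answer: $-474433190$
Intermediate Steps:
$\left(-34601 + 46998\right) \left(-35720 + g{\left(z{\left(R{\left(6 \right)} \right)} \right)}\right) = \left(-34601 + 46998\right) \left(-35720 + 75 \left(2 - 6^{2}\right)\right) = 12397 \left(-35720 + 75 \left(2 - 36\right)\right) = 12397 \left(-35720 + 75 \left(-34\right)\right) = 12397 \left(-35720 - 2550\right) = 12397 \left(-38270\right) = -474433190$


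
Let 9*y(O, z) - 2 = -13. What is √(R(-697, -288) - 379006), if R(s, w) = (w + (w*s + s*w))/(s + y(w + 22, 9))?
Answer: I*√936820432390/1571 ≈ 616.1*I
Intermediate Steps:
y(O, z) = -11/9 (y(O, z) = 2/9 + (⅑)*(-13) = 2/9 - 13/9 = -11/9)
R(s, w) = (w + 2*s*w)/(-11/9 + s) (R(s, w) = (w + (w*s + s*w))/(s - 11/9) = (w + (s*w + s*w))/(-11/9 + s) = (w + 2*s*w)/(-11/9 + s))
√(R(-697, -288) - 379006) = √(9*(-288)*(1 + 2*(-697))/(-11 + 9*(-697)) - 379006) = √(9*(-288)*(1 - 1394)/(-11 - 6273) - 379006) = √(9*(-288)*(-1393)/(-6284) - 379006) = √(9*(-288)*(-1/6284)*(-1393) - 379006) = √(-902664/1571 - 379006) = √(-596321090/1571) = I*√936820432390/1571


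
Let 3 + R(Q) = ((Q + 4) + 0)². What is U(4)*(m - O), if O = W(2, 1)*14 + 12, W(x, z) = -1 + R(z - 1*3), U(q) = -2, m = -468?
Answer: 960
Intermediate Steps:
R(Q) = -3 + (4 + Q)² (R(Q) = -3 + ((Q + 4) + 0)² = -3 + ((4 + Q) + 0)² = -3 + (4 + Q)²)
W(x, z) = -4 + (1 + z)² (W(x, z) = -1 + (-3 + (4 + (z - 1*3))²) = -1 + (-3 + (4 + (z - 3))²) = -1 + (-3 + (4 + (-3 + z))²) = -1 + (-3 + (1 + z)²) = -4 + (1 + z)²)
O = 12 (O = (-4 + (1 + 1)²)*14 + 12 = (-4 + 2²)*14 + 12 = (-4 + 4)*14 + 12 = 0*14 + 12 = 0 + 12 = 12)
U(4)*(m - O) = -2*(-468 - 1*12) = -2*(-468 - 12) = -2*(-480) = 960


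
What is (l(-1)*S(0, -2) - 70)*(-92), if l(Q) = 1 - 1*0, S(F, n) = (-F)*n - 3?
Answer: 6716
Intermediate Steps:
S(F, n) = -3 - F*n (S(F, n) = -F*n - 3 = -3 - F*n)
l(Q) = 1 (l(Q) = 1 + 0 = 1)
(l(-1)*S(0, -2) - 70)*(-92) = (1*(-3 - 1*0*(-2)) - 70)*(-92) = (1*(-3 + 0) - 70)*(-92) = (1*(-3) - 70)*(-92) = (-3 - 70)*(-92) = -73*(-92) = 6716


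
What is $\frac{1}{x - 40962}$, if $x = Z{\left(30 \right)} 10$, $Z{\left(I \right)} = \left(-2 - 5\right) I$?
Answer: $- \frac{1}{43062} \approx -2.3222 \cdot 10^{-5}$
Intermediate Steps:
$Z{\left(I \right)} = - 7 I$
$x = -2100$ ($x = \left(-7\right) 30 \cdot 10 = \left(-210\right) 10 = -2100$)
$\frac{1}{x - 40962} = \frac{1}{-2100 - 40962} = \frac{1}{-43062} = - \frac{1}{43062}$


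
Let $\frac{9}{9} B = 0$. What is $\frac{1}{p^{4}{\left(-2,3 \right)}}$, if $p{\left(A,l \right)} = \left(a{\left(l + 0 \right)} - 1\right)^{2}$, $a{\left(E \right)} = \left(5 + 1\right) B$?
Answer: $1$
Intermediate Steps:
$B = 0$
$a{\left(E \right)} = 0$ ($a{\left(E \right)} = \left(5 + 1\right) 0 = 6 \cdot 0 = 0$)
$p{\left(A,l \right)} = 1$ ($p{\left(A,l \right)} = \left(0 - 1\right)^{2} = \left(-1\right)^{2} = 1$)
$\frac{1}{p^{4}{\left(-2,3 \right)}} = \frac{1}{1^{4}} = 1^{-1} = 1$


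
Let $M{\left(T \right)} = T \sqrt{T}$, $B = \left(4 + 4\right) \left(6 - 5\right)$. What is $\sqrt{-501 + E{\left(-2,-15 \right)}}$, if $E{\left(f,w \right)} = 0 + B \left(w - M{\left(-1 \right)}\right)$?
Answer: $\sqrt{-621 + 8 i} \approx 0.1605 + 24.92 i$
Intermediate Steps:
$B = 8$ ($B = 8 \cdot 1 = 8$)
$M{\left(T \right)} = T^{\frac{3}{2}}$
$E{\left(f,w \right)} = 8 i + 8 w$ ($E{\left(f,w \right)} = 0 + 8 \left(w - \left(-1\right)^{\frac{3}{2}}\right) = 0 + 8 \left(w - - i\right) = 0 + 8 \left(w + i\right) = 0 + 8 \left(i + w\right) = 0 + \left(8 i + 8 w\right) = 8 i + 8 w$)
$\sqrt{-501 + E{\left(-2,-15 \right)}} = \sqrt{-501 + \left(8 i + 8 \left(-15\right)\right)} = \sqrt{-501 - \left(120 - 8 i\right)} = \sqrt{-621 + 8 i}$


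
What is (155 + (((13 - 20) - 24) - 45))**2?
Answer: 6241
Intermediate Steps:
(155 + (((13 - 20) - 24) - 45))**2 = (155 + ((-7 - 24) - 45))**2 = (155 + (-31 - 45))**2 = (155 - 76)**2 = 79**2 = 6241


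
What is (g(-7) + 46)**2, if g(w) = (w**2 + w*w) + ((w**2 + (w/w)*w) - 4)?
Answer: 33124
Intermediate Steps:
g(w) = -4 + w + 3*w**2 (g(w) = (w**2 + w**2) + ((w**2 + 1*w) - 4) = 2*w**2 + ((w**2 + w) - 4) = 2*w**2 + ((w + w**2) - 4) = 2*w**2 + (-4 + w + w**2) = -4 + w + 3*w**2)
(g(-7) + 46)**2 = ((-4 - 7 + 3*(-7)**2) + 46)**2 = ((-4 - 7 + 3*49) + 46)**2 = ((-4 - 7 + 147) + 46)**2 = (136 + 46)**2 = 182**2 = 33124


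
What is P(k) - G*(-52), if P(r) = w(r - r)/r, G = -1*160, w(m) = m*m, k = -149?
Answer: -8320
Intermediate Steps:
w(m) = m²
G = -160
P(r) = 0 (P(r) = (r - r)²/r = 0²/r = 0/r = 0)
P(k) - G*(-52) = 0 - (-160)*(-52) = 0 - 1*8320 = 0 - 8320 = -8320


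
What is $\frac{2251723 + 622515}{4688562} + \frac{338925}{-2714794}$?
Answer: $\frac{3106946600561}{6364239993114} \approx 0.48819$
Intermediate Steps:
$\frac{2251723 + 622515}{4688562} + \frac{338925}{-2714794} = 2874238 \cdot \frac{1}{4688562} + 338925 \left(- \frac{1}{2714794}\right) = \frac{1437119}{2344281} - \frac{338925}{2714794} = \frac{3106946600561}{6364239993114}$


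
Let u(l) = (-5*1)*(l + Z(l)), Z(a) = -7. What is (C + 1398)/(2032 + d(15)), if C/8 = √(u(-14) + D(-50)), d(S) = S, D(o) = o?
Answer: 1398/2047 + 8*√55/2047 ≈ 0.71193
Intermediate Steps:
u(l) = 35 - 5*l (u(l) = (-5*1)*(l - 7) = -5*(-7 + l) = 35 - 5*l)
C = 8*√55 (C = 8*√((35 - 5*(-14)) - 50) = 8*√((35 + 70) - 50) = 8*√(105 - 50) = 8*√55 ≈ 59.330)
(C + 1398)/(2032 + d(15)) = (8*√55 + 1398)/(2032 + 15) = (1398 + 8*√55)/2047 = (1398 + 8*√55)*(1/2047) = 1398/2047 + 8*√55/2047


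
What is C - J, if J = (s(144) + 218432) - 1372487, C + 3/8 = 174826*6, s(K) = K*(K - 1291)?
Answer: 18945429/8 ≈ 2.3682e+6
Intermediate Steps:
s(K) = K*(-1291 + K)
C = 8391645/8 (C = -3/8 + 174826*6 = -3/8 + 1048956 = 8391645/8 ≈ 1.0490e+6)
J = -1319223 (J = (144*(-1291 + 144) + 218432) - 1372487 = (144*(-1147) + 218432) - 1372487 = (-165168 + 218432) - 1372487 = 53264 - 1372487 = -1319223)
C - J = 8391645/8 - 1*(-1319223) = 8391645/8 + 1319223 = 18945429/8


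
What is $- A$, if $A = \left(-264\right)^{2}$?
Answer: $-69696$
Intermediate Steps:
$A = 69696$
$- A = \left(-1\right) 69696 = -69696$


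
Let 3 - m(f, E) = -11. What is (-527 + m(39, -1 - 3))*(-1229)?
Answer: 630477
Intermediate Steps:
m(f, E) = 14 (m(f, E) = 3 - 1*(-11) = 3 + 11 = 14)
(-527 + m(39, -1 - 3))*(-1229) = (-527 + 14)*(-1229) = -513*(-1229) = 630477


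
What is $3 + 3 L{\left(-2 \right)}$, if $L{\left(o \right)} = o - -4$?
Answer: $9$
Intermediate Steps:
$L{\left(o \right)} = 4 + o$ ($L{\left(o \right)} = o + 4 = 4 + o$)
$3 + 3 L{\left(-2 \right)} = 3 + 3 \left(4 - 2\right) = 3 + 3 \cdot 2 = 3 + 6 = 9$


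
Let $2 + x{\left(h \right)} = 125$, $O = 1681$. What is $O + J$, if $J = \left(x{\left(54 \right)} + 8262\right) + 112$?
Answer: $10178$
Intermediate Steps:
$x{\left(h \right)} = 123$ ($x{\left(h \right)} = -2 + 125 = 123$)
$J = 8497$ ($J = \left(123 + 8262\right) + 112 = 8385 + 112 = 8497$)
$O + J = 1681 + 8497 = 10178$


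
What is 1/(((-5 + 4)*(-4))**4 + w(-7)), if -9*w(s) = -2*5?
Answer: 9/2314 ≈ 0.0038894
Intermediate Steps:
w(s) = 10/9 (w(s) = -(-2)*5/9 = -1/9*(-10) = 10/9)
1/(((-5 + 4)*(-4))**4 + w(-7)) = 1/(((-5 + 4)*(-4))**4 + 10/9) = 1/((-1*(-4))**4 + 10/9) = 1/(4**4 + 10/9) = 1/(256 + 10/9) = 1/(2314/9) = 9/2314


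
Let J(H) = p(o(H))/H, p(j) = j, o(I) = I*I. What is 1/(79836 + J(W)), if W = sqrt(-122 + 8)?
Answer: 13306/1062297835 - I*sqrt(114)/6373787010 ≈ 1.2526e-5 - 1.6752e-9*I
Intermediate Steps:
W = I*sqrt(114) (W = sqrt(-114) = I*sqrt(114) ≈ 10.677*I)
o(I) = I**2
J(H) = H (J(H) = H**2/H = H)
1/(79836 + J(W)) = 1/(79836 + I*sqrt(114))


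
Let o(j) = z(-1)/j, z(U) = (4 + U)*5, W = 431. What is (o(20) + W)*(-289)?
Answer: -499103/4 ≈ -1.2478e+5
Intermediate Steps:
z(U) = 20 + 5*U
o(j) = 15/j (o(j) = (20 + 5*(-1))/j = (20 - 5)/j = 15/j)
(o(20) + W)*(-289) = (15/20 + 431)*(-289) = (15*(1/20) + 431)*(-289) = (¾ + 431)*(-289) = (1727/4)*(-289) = -499103/4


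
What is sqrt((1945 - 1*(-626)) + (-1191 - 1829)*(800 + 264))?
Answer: I*sqrt(3210709) ≈ 1791.8*I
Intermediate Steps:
sqrt((1945 - 1*(-626)) + (-1191 - 1829)*(800 + 264)) = sqrt((1945 + 626) - 3020*1064) = sqrt(2571 - 3213280) = sqrt(-3210709) = I*sqrt(3210709)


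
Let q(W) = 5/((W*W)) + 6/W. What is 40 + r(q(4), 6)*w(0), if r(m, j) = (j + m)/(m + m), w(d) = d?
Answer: 40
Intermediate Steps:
q(W) = 5/W² + 6/W (q(W) = 5/(W²) + 6/W = 5/W² + 6/W)
r(m, j) = (j + m)/(2*m) (r(m, j) = (j + m)/((2*m)) = (j + m)*(1/(2*m)) = (j + m)/(2*m))
40 + r(q(4), 6)*w(0) = 40 + ((6 + (5 + 6*4)/4²)/(2*(((5 + 6*4)/4²))))*0 = 40 + ((6 + (5 + 24)/16)/(2*(((5 + 24)/16))))*0 = 40 + ((6 + (1/16)*29)/(2*(((1/16)*29))))*0 = 40 + ((6 + 29/16)/(2*(29/16)))*0 = 40 + ((½)*(16/29)*(125/16))*0 = 40 + (125/58)*0 = 40 + 0 = 40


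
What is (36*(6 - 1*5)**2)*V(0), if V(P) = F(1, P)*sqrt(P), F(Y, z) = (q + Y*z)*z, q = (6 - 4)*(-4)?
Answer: 0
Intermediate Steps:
q = -8 (q = 2*(-4) = -8)
F(Y, z) = z*(-8 + Y*z) (F(Y, z) = (-8 + Y*z)*z = z*(-8 + Y*z))
V(P) = P**(3/2)*(-8 + P) (V(P) = (P*(-8 + 1*P))*sqrt(P) = (P*(-8 + P))*sqrt(P) = P**(3/2)*(-8 + P))
(36*(6 - 1*5)**2)*V(0) = (36*(6 - 1*5)**2)*(0**(3/2)*(-8 + 0)) = (36*(6 - 5)**2)*(0*(-8)) = (36*1**2)*0 = (36*1)*0 = 36*0 = 0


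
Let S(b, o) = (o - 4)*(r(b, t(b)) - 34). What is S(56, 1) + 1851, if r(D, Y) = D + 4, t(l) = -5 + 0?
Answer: 1773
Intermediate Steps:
t(l) = -5
r(D, Y) = 4 + D
S(b, o) = (-30 + b)*(-4 + o) (S(b, o) = (o - 4)*((4 + b) - 34) = (-4 + o)*(-30 + b) = (-30 + b)*(-4 + o))
S(56, 1) + 1851 = (120 - 30*1 - 4*56 + 56*1) + 1851 = (120 - 30 - 224 + 56) + 1851 = -78 + 1851 = 1773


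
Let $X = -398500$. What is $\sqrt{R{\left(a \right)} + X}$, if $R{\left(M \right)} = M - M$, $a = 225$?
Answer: $10 i \sqrt{3985} \approx 631.27 i$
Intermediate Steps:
$R{\left(M \right)} = 0$
$\sqrt{R{\left(a \right)} + X} = \sqrt{0 - 398500} = \sqrt{-398500} = 10 i \sqrt{3985}$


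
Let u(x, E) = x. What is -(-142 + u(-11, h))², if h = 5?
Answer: -23409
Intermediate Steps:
-(-142 + u(-11, h))² = -(-142 - 11)² = -1*(-153)² = -1*23409 = -23409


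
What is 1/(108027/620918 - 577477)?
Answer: -620918/358565755859 ≈ -1.7317e-6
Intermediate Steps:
1/(108027/620918 - 577477) = 1/(-358565755859/620918) = -620918/358565755859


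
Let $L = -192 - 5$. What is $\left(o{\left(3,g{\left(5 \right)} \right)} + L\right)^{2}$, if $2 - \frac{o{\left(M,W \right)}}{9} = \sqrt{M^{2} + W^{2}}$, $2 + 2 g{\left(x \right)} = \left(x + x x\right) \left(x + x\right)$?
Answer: $1831051 + 3222 \sqrt{22210} \approx 2.3112 \cdot 10^{6}$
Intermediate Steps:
$g{\left(x \right)} = -1 + x \left(x + x^{2}\right)$ ($g{\left(x \right)} = -1 + \frac{\left(x + x x\right) \left(x + x\right)}{2} = -1 + \frac{\left(x + x^{2}\right) 2 x}{2} = -1 + \frac{2 x \left(x + x^{2}\right)}{2} = -1 + x \left(x + x^{2}\right)$)
$o{\left(M,W \right)} = 18 - 9 \sqrt{M^{2} + W^{2}}$
$L = -197$ ($L = -192 - 5 = -197$)
$\left(o{\left(3,g{\left(5 \right)} \right)} + L\right)^{2} = \left(\left(18 - 9 \sqrt{3^{2} + \left(-1 + 5^{2} + 5^{3}\right)^{2}}\right) - 197\right)^{2} = \left(\left(18 - 9 \sqrt{9 + \left(-1 + 25 + 125\right)^{2}}\right) - 197\right)^{2} = \left(\left(18 - 9 \sqrt{9 + 149^{2}}\right) - 197\right)^{2} = \left(\left(18 - 9 \sqrt{9 + 22201}\right) - 197\right)^{2} = \left(\left(18 - 9 \sqrt{22210}\right) - 197\right)^{2} = \left(-179 - 9 \sqrt{22210}\right)^{2}$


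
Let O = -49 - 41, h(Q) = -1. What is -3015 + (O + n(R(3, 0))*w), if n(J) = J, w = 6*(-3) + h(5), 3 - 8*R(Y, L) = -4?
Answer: -24973/8 ≈ -3121.6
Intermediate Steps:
O = -90
R(Y, L) = 7/8 (R(Y, L) = 3/8 - ⅛*(-4) = 3/8 + ½ = 7/8)
w = -19 (w = 6*(-3) - 1 = -18 - 1 = -19)
-3015 + (O + n(R(3, 0))*w) = -3015 + (-90 + (7/8)*(-19)) = -3015 + (-90 - 133/8) = -3015 - 853/8 = -24973/8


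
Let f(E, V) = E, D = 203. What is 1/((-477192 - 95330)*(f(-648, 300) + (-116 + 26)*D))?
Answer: 1/10830971196 ≈ 9.2328e-11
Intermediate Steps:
1/((-477192 - 95330)*(f(-648, 300) + (-116 + 26)*D)) = 1/((-477192 - 95330)*(-648 + (-116 + 26)*203)) = 1/(-572522*(-648 - 90*203)) = 1/(-572522*(-648 - 18270)) = 1/(-572522*(-18918)) = 1/10830971196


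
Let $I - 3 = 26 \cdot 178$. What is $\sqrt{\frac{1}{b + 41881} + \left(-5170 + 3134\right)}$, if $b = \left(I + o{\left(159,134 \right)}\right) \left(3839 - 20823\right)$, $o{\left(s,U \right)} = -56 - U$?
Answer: $\frac{i \sqrt{1285565906578809883}}{25128021} \approx 45.122 i$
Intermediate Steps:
$I = 4631$ ($I = 3 + 26 \cdot 178 = 3 + 4628 = 4631$)
$b = -75425944$ ($b = \left(4631 - 190\right) \left(3839 - 20823\right) = \left(4631 - 190\right) \left(-16984\right) = 4441 \left(-16984\right) = -75425944$)
$\sqrt{\frac{1}{b + 41881} + \left(-5170 + 3134\right)} = \sqrt{\frac{1}{-75425944 + 41881} + \left(-5170 + 3134\right)} = \sqrt{\frac{1}{-75384063} - 2036} = \sqrt{- \frac{1}{75384063} - 2036} = \sqrt{- \frac{153481952269}{75384063}} = \frac{i \sqrt{1285565906578809883}}{25128021}$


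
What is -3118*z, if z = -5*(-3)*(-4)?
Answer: 187080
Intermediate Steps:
z = -60 (z = 15*(-4) = -60)
-3118*z = -3118*(-60) = 187080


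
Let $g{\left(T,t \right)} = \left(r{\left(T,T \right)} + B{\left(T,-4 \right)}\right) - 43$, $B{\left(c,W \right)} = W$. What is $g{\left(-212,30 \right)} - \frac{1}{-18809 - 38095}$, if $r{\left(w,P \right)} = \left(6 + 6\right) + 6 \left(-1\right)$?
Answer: $- \frac{2333063}{56904} \approx -41.0$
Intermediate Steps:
$r{\left(w,P \right)} = 6$ ($r{\left(w,P \right)} = 12 - 6 = 6$)
$g{\left(T,t \right)} = -41$ ($g{\left(T,t \right)} = \left(6 - 4\right) - 43 = 2 - 43 = -41$)
$g{\left(-212,30 \right)} - \frac{1}{-18809 - 38095} = -41 - \frac{1}{-18809 - 38095} = -41 - \frac{1}{-56904} = -41 - - \frac{1}{56904} = -41 + \frac{1}{56904} = - \frac{2333063}{56904}$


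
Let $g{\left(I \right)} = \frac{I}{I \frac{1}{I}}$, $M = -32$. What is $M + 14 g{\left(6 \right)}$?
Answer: $52$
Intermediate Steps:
$g{\left(I \right)} = I$ ($g{\left(I \right)} = \frac{I}{1} = I 1 = I$)
$M + 14 g{\left(6 \right)} = -32 + 14 \cdot 6 = -32 + 84 = 52$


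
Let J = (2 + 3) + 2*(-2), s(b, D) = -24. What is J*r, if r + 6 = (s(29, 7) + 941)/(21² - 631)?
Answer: -2057/190 ≈ -10.826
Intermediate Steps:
J = 1 (J = 5 - 4 = 1)
r = -2057/190 (r = -6 + (-24 + 941)/(21² - 631) = -6 + 917/(441 - 631) = -6 + 917/(-190) = -6 + 917*(-1/190) = -6 - 917/190 = -2057/190 ≈ -10.826)
J*r = 1*(-2057/190) = -2057/190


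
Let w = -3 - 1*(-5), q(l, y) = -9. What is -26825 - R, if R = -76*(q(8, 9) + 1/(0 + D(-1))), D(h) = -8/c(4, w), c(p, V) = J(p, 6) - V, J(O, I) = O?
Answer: -27528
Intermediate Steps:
w = 2 (w = -3 + 5 = 2)
c(p, V) = p - V
D(h) = -4 (D(h) = -8/(4 - 1*2) = -8/(4 - 2) = -8/2 = -8*½ = -4)
R = 703 (R = -76*(-9 + 1/(0 - 4)) = -76*(-9 + 1/(-4)) = -76*(-9 - ¼) = -76*(-37/4) = 703)
-26825 - R = -26825 - 1*703 = -26825 - 703 = -27528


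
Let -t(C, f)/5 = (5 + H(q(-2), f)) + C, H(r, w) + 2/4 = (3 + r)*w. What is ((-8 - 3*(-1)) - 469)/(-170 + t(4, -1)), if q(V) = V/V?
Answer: 948/385 ≈ 2.4623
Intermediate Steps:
q(V) = 1
H(r, w) = -½ + w*(3 + r) (H(r, w) = -½ + (3 + r)*w = -½ + w*(3 + r))
t(C, f) = -45/2 - 20*f - 5*C (t(C, f) = -5*((5 + (-½ + 3*f + 1*f)) + C) = -5*((5 + (-½ + 3*f + f)) + C) = -5*((5 + (-½ + 4*f)) + C) = -5*((9/2 + 4*f) + C) = -5*(9/2 + C + 4*f) = -45/2 - 20*f - 5*C)
((-8 - 3*(-1)) - 469)/(-170 + t(4, -1)) = ((-8 - 3*(-1)) - 469)/(-170 + (-45/2 - 20*(-1) - 5*4)) = ((-8 + 3) - 469)/(-170 + (-45/2 + 20 - 20)) = (-5 - 469)/(-170 - 45/2) = -474/(-385/2) = -474*(-2/385) = 948/385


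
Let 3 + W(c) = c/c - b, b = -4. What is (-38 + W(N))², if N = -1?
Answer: 1296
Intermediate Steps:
W(c) = 2 (W(c) = -3 + (c/c - 1*(-4)) = -3 + (1 + 4) = -3 + 5 = 2)
(-38 + W(N))² = (-38 + 2)² = (-36)² = 1296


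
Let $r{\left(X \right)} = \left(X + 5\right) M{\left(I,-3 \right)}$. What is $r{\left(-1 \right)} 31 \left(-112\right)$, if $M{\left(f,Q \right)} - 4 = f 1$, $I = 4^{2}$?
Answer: $-277760$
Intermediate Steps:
$I = 16$
$M{\left(f,Q \right)} = 4 + f$ ($M{\left(f,Q \right)} = 4 + f 1 = 4 + f$)
$r{\left(X \right)} = 100 + 20 X$ ($r{\left(X \right)} = \left(X + 5\right) \left(4 + 16\right) = \left(5 + X\right) 20 = 100 + 20 X$)
$r{\left(-1 \right)} 31 \left(-112\right) = \left(100 + 20 \left(-1\right)\right) 31 \left(-112\right) = \left(100 - 20\right) \left(-3472\right) = 80 \left(-3472\right) = -277760$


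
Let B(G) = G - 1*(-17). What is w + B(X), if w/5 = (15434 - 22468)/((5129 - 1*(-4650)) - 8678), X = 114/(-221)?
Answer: -3761627/243321 ≈ -15.460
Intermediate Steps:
X = -114/221 (X = 114*(-1/221) = -114/221 ≈ -0.51584)
w = -35170/1101 (w = 5*((15434 - 22468)/((5129 - 1*(-4650)) - 8678)) = 5*(-7034/((5129 + 4650) - 8678)) = 5*(-7034/(9779 - 8678)) = 5*(-7034/1101) = -35170/1101 ≈ -31.944)
B(G) = 17 + G (B(G) = G + 17 = 17 + G)
w + B(X) = -35170/1101 + (17 - 114/221) = -35170/1101 + 3643/221 = -3761627/243321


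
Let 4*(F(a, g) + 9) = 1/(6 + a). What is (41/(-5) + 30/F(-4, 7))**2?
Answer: 16900321/126025 ≈ 134.10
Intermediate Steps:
F(a, g) = -9 + 1/(4*(6 + a))
(41/(-5) + 30/F(-4, 7))**2 = (41/(-5) + 30/(((-215 - 36*(-4))/(4*(6 - 4)))))**2 = (41*(-1/5) + 30/(((1/4)*(-215 + 144)/2)))**2 = (-41/5 + 30/(((1/4)*(1/2)*(-71))))**2 = (-41/5 + 30/(-71/8))**2 = (-41/5 + 30*(-8/71))**2 = (-41/5 - 240/71)**2 = (-4111/355)**2 = 16900321/126025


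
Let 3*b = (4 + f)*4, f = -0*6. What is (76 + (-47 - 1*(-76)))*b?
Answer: 560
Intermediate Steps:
f = 0 (f = -4*0 = 0)
b = 16/3 (b = ((4 + 0)*4)/3 = (4*4)/3 = (⅓)*16 = 16/3 ≈ 5.3333)
(76 + (-47 - 1*(-76)))*b = (76 + (-47 - 1*(-76)))*(16/3) = (76 + (-47 + 76))*(16/3) = (76 + 29)*(16/3) = 105*(16/3) = 560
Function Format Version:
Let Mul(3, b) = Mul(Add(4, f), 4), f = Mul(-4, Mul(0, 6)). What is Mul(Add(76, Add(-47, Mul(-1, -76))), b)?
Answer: 560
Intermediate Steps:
f = 0 (f = Mul(-4, 0) = 0)
b = Rational(16, 3) (b = Mul(Rational(1, 3), Mul(Add(4, 0), 4)) = Mul(Rational(1, 3), Mul(4, 4)) = Mul(Rational(1, 3), 16) = Rational(16, 3) ≈ 5.3333)
Mul(Add(76, Add(-47, Mul(-1, -76))), b) = Mul(Add(76, Add(-47, Mul(-1, -76))), Rational(16, 3)) = Mul(Add(76, Add(-47, 76)), Rational(16, 3)) = Mul(Add(76, 29), Rational(16, 3)) = Mul(105, Rational(16, 3)) = 560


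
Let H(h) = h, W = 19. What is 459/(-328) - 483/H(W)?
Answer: -167145/6232 ≈ -26.820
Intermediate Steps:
459/(-328) - 483/H(W) = 459/(-328) - 483/19 = 459*(-1/328) - 483*1/19 = -459/328 - 483/19 = -167145/6232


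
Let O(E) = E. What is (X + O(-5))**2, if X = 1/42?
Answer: 43681/1764 ≈ 24.762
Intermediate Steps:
X = 1/42 ≈ 0.023810
(X + O(-5))**2 = (1/42 - 5)**2 = (-209/42)**2 = 43681/1764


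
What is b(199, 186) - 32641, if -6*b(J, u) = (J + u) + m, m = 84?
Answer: -196315/6 ≈ -32719.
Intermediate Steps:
b(J, u) = -14 - J/6 - u/6 (b(J, u) = -((J + u) + 84)/6 = -(84 + J + u)/6 = -14 - J/6 - u/6)
b(199, 186) - 32641 = (-14 - ⅙*199 - ⅙*186) - 32641 = (-14 - 199/6 - 31) - 32641 = -469/6 - 32641 = -196315/6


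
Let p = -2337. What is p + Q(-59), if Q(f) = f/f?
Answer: -2336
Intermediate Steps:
Q(f) = 1
p + Q(-59) = -2337 + 1 = -2336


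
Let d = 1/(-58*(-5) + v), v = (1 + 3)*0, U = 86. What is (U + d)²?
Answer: 622053481/84100 ≈ 7396.6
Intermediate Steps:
v = 0 (v = 4*0 = 0)
d = 1/290 (d = 1/(-58*(-5) + 0) = 1/(290 + 0) = 1/290 ≈ 0.0034483)
(U + d)² = (86 + 1/290)² = (24941/290)² = 622053481/84100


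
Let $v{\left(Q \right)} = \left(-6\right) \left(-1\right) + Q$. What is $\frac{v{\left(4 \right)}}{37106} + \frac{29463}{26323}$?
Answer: $\frac{546758654}{488370619} \approx 1.1196$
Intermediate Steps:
$v{\left(Q \right)} = 6 + Q$
$\frac{v{\left(4 \right)}}{37106} + \frac{29463}{26323} = \frac{6 + 4}{37106} + \frac{29463}{26323} = 10 \cdot \frac{1}{37106} + 29463 \cdot \frac{1}{26323} = \frac{5}{18553} + \frac{29463}{26323} = \frac{546758654}{488370619}$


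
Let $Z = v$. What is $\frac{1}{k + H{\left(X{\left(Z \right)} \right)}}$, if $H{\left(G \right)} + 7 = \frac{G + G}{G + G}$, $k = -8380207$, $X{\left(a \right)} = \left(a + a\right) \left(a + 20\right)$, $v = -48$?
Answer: $- \frac{1}{8380213} \approx -1.1933 \cdot 10^{-7}$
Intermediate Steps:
$Z = -48$
$X{\left(a \right)} = 2 a \left(20 + a\right)$
$H{\left(G \right)} = -6$ ($H{\left(G \right)} = -7 + \frac{G + G}{G + G} = -7 + \frac{2 G}{2 G} = -7 + 2 G \frac{1}{2 G} = -7 + 1 = -6$)
$\frac{1}{k + H{\left(X{\left(Z \right)} \right)}} = \frac{1}{-8380207 - 6} = \frac{1}{-8380213} = - \frac{1}{8380213}$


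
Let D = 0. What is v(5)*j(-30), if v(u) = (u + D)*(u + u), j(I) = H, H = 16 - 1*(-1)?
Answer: 850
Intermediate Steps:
H = 17 (H = 16 + 1 = 17)
j(I) = 17
v(u) = 2*u² (v(u) = (u + 0)*(u + u) = u*(2*u) = 2*u²)
v(5)*j(-30) = (2*5²)*17 = (2*25)*17 = 50*17 = 850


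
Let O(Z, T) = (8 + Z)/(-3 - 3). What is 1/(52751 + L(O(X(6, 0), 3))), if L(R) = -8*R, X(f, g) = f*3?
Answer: 3/158357 ≈ 1.8945e-5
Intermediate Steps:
X(f, g) = 3*f
O(Z, T) = -4/3 - Z/6 (O(Z, T) = (8 + Z)/(-6) = (8 + Z)*(-⅙) = -4/3 - Z/6)
1/(52751 + L(O(X(6, 0), 3))) = 1/(52751 - 8*(-4/3 - 6/2)) = 1/(52751 - 8*(-4/3 - ⅙*18)) = 1/(52751 - 8*(-4/3 - 3)) = 1/(52751 - 8*(-13/3)) = 1/(52751 + 104/3) = 1/(158357/3) = 3/158357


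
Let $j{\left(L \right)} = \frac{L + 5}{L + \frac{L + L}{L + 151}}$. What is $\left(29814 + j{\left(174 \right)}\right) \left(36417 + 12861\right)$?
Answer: $\frac{13932657602311}{9483} \approx 1.4692 \cdot 10^{9}$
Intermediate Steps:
$j{\left(L \right)} = \frac{5 + L}{L + \frac{2 L}{151 + L}}$
$\left(29814 + j{\left(174 \right)}\right) \left(36417 + 12861\right) = \left(29814 + \frac{755 + 174^{2} + 156 \cdot 174}{174 \left(153 + 174\right)}\right) \left(36417 + 12861\right) = \left(29814 + \frac{755 + 30276 + 27144}{174 \cdot 327}\right) 49278 = \left(29814 + \frac{1}{174} \cdot \frac{1}{327} \cdot 58175\right) 49278 = \left(29814 + \frac{58175}{56898}\right) 49278 = \frac{1696415147}{56898} \cdot 49278 = \frac{13932657602311}{9483}$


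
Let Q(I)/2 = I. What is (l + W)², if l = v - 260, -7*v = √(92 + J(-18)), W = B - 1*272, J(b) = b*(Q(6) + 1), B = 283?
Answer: (1743 + I*√142)²/49 ≈ 61998.0 + 847.76*I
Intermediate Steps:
Q(I) = 2*I
J(b) = 13*b (J(b) = b*(2*6 + 1) = b*(12 + 1) = b*13 = 13*b)
W = 11 (W = 283 - 1*272 = 283 - 272 = 11)
v = -I*√142/7 (v = -√(92 + 13*(-18))/7 = -√(92 - 234)/7 = -I*√142/7 ≈ -1.7023*I)
l = -260 - I*√142/7 (l = -I*√142/7 - 260 = -260 - I*√142/7 ≈ -260.0 - 1.7023*I)
(l + W)² = ((-260 - I*√142/7) + 11)² = (-249 - I*√142/7)²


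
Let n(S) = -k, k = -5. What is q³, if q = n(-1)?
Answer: 125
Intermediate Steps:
n(S) = 5 (n(S) = -1*(-5) = 5)
q = 5
q³ = 5³ = 125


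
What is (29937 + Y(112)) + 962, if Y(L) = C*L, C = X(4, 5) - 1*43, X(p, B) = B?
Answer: 26643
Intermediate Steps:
C = -38 (C = 5 - 1*43 = 5 - 43 = -38)
Y(L) = -38*L
(29937 + Y(112)) + 962 = (29937 - 38*112) + 962 = (29937 - 4256) + 962 = 25681 + 962 = 26643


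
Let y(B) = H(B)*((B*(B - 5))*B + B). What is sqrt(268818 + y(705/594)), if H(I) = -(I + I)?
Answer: sqrt(413176063655338)/39204 ≈ 518.49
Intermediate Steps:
H(I) = -2*I
y(B) = -2*B*(B + B**2*(-5 + B)) (y(B) = (-2*B)*((B*(B - 5))*B + B) = (-2*B)*((B*(-5 + B))*B + B) = (-2*B)*(B**2*(-5 + B) + B) = (-2*B)*(B + B**2*(-5 + B)) = -2*B*(B + B**2*(-5 + B)))
sqrt(268818 + y(705/594)) = sqrt(268818 + 2*(705/594)**2*(-1 - (705/594)**2 + 5*(705/594))) = sqrt(268818 + 2*(705*(1/594))**2*(-1 - (705*(1/594))**2 + 5*(705*(1/594)))) = sqrt(268818 + 2*(235/198)**2*(-1 - (235/198)**2 + 5*(235/198))) = sqrt(268818 + 2*(55225/39204)*(-1 - 1*55225/39204 + 1175/198)) = sqrt(268818 + 2*(55225/39204)*(-1 - 55225/39204 + 1175/198)) = sqrt(268818 + 2*(55225/39204)*(138221/39204)) = sqrt(268818 + 7633254725/768476808) = sqrt(206588031827669/768476808) = sqrt(413176063655338)/39204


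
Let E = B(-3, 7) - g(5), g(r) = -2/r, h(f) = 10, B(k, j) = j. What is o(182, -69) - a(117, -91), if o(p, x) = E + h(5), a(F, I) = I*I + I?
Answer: -40863/5 ≈ -8172.6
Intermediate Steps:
E = 37/5 (E = 7 - (-2)/5 = 7 - 1*(-⅖) = 7 + ⅖ = 37/5 ≈ 7.4000)
a(F, I) = I + I² (a(F, I) = I² + I = I + I²)
o(p, x) = 87/5 (o(p, x) = 37/5 + 10 = 87/5)
o(182, -69) - a(117, -91) = 87/5 - (-91)*(1 - 91) = 87/5 - (-91)*(-90) = 87/5 - 1*8190 = 87/5 - 8190 = -40863/5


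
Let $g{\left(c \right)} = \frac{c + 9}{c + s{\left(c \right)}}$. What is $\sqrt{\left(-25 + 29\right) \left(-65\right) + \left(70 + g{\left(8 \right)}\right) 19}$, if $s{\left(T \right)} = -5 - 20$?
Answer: $\sqrt{1051} \approx 32.419$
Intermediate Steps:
$s{\left(T \right)} = -25$ ($s{\left(T \right)} = -5 - 20 = -25$)
$g{\left(c \right)} = \frac{9 + c}{-25 + c}$ ($g{\left(c \right)} = \frac{c + 9}{c - 25} = \frac{9 + c}{-25 + c}$)
$\sqrt{\left(-25 + 29\right) \left(-65\right) + \left(70 + g{\left(8 \right)}\right) 19} = \sqrt{\left(-25 + 29\right) \left(-65\right) + \left(70 + \frac{9 + 8}{-25 + 8}\right) 19} = \sqrt{4 \left(-65\right) + \left(70 + \frac{1}{-17} \cdot 17\right) 19} = \sqrt{-260 + \left(70 - 1\right) 19} = \sqrt{-260 + 69 \cdot 19} = \sqrt{-260 + 1311} = \sqrt{1051}$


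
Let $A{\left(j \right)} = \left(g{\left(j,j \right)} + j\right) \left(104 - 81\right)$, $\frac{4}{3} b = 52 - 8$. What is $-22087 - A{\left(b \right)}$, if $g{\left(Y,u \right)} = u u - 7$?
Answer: $-47732$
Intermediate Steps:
$g{\left(Y,u \right)} = -7 + u^{2}$ ($g{\left(Y,u \right)} = u^{2} - 7 = -7 + u^{2}$)
$b = 33$ ($b = \frac{3 \left(52 - 8\right)}{4} = \frac{3}{4} \cdot 44 = 33$)
$A{\left(j \right)} = -161 + 23 j + 23 j^{2}$ ($A{\left(j \right)} = \left(\left(-7 + j^{2}\right) + j\right) \left(104 - 81\right) = \left(-7 + j + j^{2}\right) 23 = -161 + 23 j + 23 j^{2}$)
$-22087 - A{\left(b \right)} = -22087 - \left(-161 + 23 \cdot 33 + 23 \cdot 33^{2}\right) = -22087 - \left(-161 + 759 + 23 \cdot 1089\right) = -22087 - \left(-161 + 759 + 25047\right) = -22087 - 25645 = -47732$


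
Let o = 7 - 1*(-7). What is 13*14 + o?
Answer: 196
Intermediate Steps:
o = 14 (o = 7 + 7 = 14)
13*14 + o = 13*14 + 14 = 182 + 14 = 196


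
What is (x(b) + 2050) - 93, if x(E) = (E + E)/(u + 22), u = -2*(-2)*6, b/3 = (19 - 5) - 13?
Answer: 45014/23 ≈ 1957.1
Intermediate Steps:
b = 3 (b = 3*((19 - 5) - 13) = 3*(14 - 13) = 3*1 = 3)
u = 24 (u = 4*6 = 24)
x(E) = E/23 (x(E) = (E + E)/(24 + 22) = (2*E)/46 = (2*E)*(1/46) = E/23)
(x(b) + 2050) - 93 = ((1/23)*3 + 2050) - 93 = (3/23 + 2050) - 93 = 47153/23 - 93 = 45014/23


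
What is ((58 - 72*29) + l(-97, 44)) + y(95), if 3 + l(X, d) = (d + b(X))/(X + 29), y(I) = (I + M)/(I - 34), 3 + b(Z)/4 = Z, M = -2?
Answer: -2101211/1037 ≈ -2026.2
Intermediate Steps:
b(Z) = -12 + 4*Z
y(I) = (-2 + I)/(-34 + I) (y(I) = (I - 2)/(I - 34) = (-2 + I)/(-34 + I))
l(X, d) = -3 + (-12 + d + 4*X)/(29 + X) (l(X, d) = -3 + (d + (-12 + 4*X))/(X + 29) = -3 + (-12 + d + 4*X)/(29 + X))
((58 - 72*29) + l(-97, 44)) + y(95) = ((58 - 72*29) + (-99 - 97 + 44)/(29 - 97)) + (-2 + 95)/(-34 + 95) = ((58 - 2088) - 152/(-68)) + 93/61 = (-2030 - 1/68*(-152)) + (1/61)*93 = (-2030 + 38/17) + 93/61 = -34472/17 + 93/61 = -2101211/1037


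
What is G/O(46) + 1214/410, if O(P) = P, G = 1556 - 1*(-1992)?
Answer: 377631/4715 ≈ 80.091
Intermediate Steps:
G = 3548 (G = 1556 + 1992 = 3548)
G/O(46) + 1214/410 = 3548/46 + 1214/410 = 3548*(1/46) + 1214*(1/410) = 1774/23 + 607/205 = 377631/4715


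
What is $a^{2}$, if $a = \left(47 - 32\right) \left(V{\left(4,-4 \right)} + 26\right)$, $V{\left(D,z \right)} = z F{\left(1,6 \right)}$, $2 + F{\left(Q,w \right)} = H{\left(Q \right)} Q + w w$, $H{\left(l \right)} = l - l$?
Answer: $2722500$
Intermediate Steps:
$H{\left(l \right)} = 0$
$F{\left(Q,w \right)} = -2 + w^{2}$ ($F{\left(Q,w \right)} = -2 + \left(0 Q + w w\right) = -2 + \left(0 + w^{2}\right) = -2 + w^{2}$)
$V{\left(D,z \right)} = 34 z$ ($V{\left(D,z \right)} = z \left(-2 + 6^{2}\right) = z \left(-2 + 36\right) = z 34 = 34 z$)
$a = -1650$ ($a = \left(47 - 32\right) \left(34 \left(-4\right) + 26\right) = 15 \left(-136 + 26\right) = 15 \left(-110\right) = -1650$)
$a^{2} = \left(-1650\right)^{2} = 2722500$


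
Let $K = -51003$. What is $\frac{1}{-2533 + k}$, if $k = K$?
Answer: $- \frac{1}{53536} \approx -1.8679 \cdot 10^{-5}$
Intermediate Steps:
$k = -51003$
$\frac{1}{-2533 + k} = \frac{1}{-2533 - 51003} = \frac{1}{-53536} = - \frac{1}{53536}$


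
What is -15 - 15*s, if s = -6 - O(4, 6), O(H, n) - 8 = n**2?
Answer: 735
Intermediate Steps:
O(H, n) = 8 + n**2
s = -50 (s = -6 - (8 + 6**2) = -6 - (8 + 36) = -6 - 1*44 = -6 - 44 = -50)
-15 - 15*s = -15 - 15*(-50) = -15 + 750 = 735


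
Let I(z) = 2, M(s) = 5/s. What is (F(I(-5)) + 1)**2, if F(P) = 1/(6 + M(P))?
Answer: 361/289 ≈ 1.2491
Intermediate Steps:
F(P) = 1/(6 + 5/P)
(F(I(-5)) + 1)**2 = (2/(5 + 6*2) + 1)**2 = (2/(5 + 12) + 1)**2 = (2/17 + 1)**2 = (19/17)**2 = 361/289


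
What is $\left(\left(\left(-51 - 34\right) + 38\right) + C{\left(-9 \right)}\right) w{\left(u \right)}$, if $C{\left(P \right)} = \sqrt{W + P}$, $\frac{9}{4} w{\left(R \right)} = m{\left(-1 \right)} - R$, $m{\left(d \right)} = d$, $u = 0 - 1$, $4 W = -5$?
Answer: $0$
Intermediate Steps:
$W = - \frac{5}{4}$ ($W = \frac{1}{4} \left(-5\right) = - \frac{5}{4} \approx -1.25$)
$u = -1$ ($u = 0 - 1 = -1$)
$w{\left(R \right)} = - \frac{4}{9} - \frac{4 R}{9}$ ($w{\left(R \right)} = \frac{4 \left(-1 - R\right)}{9} = - \frac{4}{9} - \frac{4 R}{9}$)
$C{\left(P \right)} = \sqrt{- \frac{5}{4} + P}$
$\left(\left(\left(-51 - 34\right) + 38\right) + C{\left(-9 \right)}\right) w{\left(u \right)} = \left(\left(\left(-51 - 34\right) + 38\right) + \frac{\sqrt{-5 + 4 \left(-9\right)}}{2}\right) \left(- \frac{4}{9} - - \frac{4}{9}\right) = \left(\left(-85 + 38\right) + \frac{\sqrt{-5 - 36}}{2}\right) \left(- \frac{4}{9} + \frac{4}{9}\right) = \left(-47 + \frac{\sqrt{-41}}{2}\right) 0 = \left(-47 + \frac{i \sqrt{41}}{2}\right) 0 = 0$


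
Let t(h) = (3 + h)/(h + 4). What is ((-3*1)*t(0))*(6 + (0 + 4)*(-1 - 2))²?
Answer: -81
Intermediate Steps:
t(h) = (3 + h)/(4 + h)
((-3*1)*t(0))*(6 + (0 + 4)*(-1 - 2))² = ((-3*1)*((3 + 0)/(4 + 0)))*(6 + (0 + 4)*(-1 - 2))² = (-3*3/4)*(6 + 4*(-3))² = (-3*3/4)*(6 - 12)² = -3*¾*(-6)² = -9/4*36 = -81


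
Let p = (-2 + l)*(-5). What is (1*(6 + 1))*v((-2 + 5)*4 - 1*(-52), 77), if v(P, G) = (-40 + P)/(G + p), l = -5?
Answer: 3/2 ≈ 1.5000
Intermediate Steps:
p = 35 (p = (-2 - 5)*(-5) = -7*(-5) = 35)
v(P, G) = (-40 + P)/(35 + G) (v(P, G) = (-40 + P)/(G + 35) = (-40 + P)/(35 + G))
(1*(6 + 1))*v((-2 + 5)*4 - 1*(-52), 77) = (1*(6 + 1))*((-40 + ((-2 + 5)*4 - 1*(-52)))/(35 + 77)) = (1*7)*((-40 + (3*4 + 52))/112) = 7*((-40 + (12 + 52))/112) = 7*((-40 + 64)/112) = 7*((1/112)*24) = 7*(3/14) = 3/2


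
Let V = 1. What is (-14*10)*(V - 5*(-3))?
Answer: -2240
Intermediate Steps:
(-14*10)*(V - 5*(-3)) = (-14*10)*(1 - 5*(-3)) = -140*(1 + 15) = -140*16 = -2240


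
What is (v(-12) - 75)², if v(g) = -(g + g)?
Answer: 2601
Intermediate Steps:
v(g) = -2*g
(v(-12) - 75)² = (-2*(-12) - 75)² = (24 - 75)² = (-51)² = 2601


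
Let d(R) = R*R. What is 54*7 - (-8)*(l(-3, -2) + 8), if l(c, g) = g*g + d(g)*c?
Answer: 378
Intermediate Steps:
d(R) = R**2
l(c, g) = g**2 + c*g**2 (l(c, g) = g*g + g**2*c = g**2 + c*g**2)
54*7 - (-8)*(l(-3, -2) + 8) = 54*7 - (-8)*((-2)**2*(1 - 3) + 8) = 378 - (-8)*(4*(-2) + 8) = 378 - (-8)*(-8 + 8) = 378 - (-8)*0 = 378 - 1*0 = 378 + 0 = 378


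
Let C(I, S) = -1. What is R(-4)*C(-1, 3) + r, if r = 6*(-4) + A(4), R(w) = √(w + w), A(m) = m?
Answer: -20 - 2*I*√2 ≈ -20.0 - 2.8284*I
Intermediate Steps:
R(w) = √2*√w (R(w) = √(2*w) = √2*√w)
r = -20 (r = 6*(-4) + 4 = -24 + 4 = -20)
R(-4)*C(-1, 3) + r = (√2*√(-4))*(-1) - 20 = (√2*(2*I))*(-1) - 20 = (2*I*√2)*(-1) - 20 = -2*I*√2 - 20 = -20 - 2*I*√2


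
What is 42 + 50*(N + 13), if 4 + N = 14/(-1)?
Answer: -208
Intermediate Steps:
N = -18 (N = -4 + 14/(-1) = -4 + 14*(-1) = -4 - 14 = -18)
42 + 50*(N + 13) = 42 + 50*(-18 + 13) = 42 + 50*(-5) = 42 - 250 = -208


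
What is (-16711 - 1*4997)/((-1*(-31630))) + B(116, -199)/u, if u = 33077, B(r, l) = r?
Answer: -357183218/523112755 ≈ -0.68280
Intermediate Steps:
(-16711 - 1*4997)/((-1*(-31630))) + B(116, -199)/u = (-16711 - 1*4997)/((-1*(-31630))) + 116/33077 = (-16711 - 4997)/31630 + 116*(1/33077) = -21708*1/31630 + 116/33077 = -10854/15815 + 116/33077 = -357183218/523112755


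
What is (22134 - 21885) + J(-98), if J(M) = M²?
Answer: 9853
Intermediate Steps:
(22134 - 21885) + J(-98) = (22134 - 21885) + (-98)² = 249 + 9604 = 9853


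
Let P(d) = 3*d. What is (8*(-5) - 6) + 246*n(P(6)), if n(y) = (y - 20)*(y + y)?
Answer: -17758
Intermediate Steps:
n(y) = 2*y*(-20 + y) (n(y) = (-20 + y)*(2*y) = 2*y*(-20 + y))
(8*(-5) - 6) + 246*n(P(6)) = (8*(-5) - 6) + 246*(2*(3*6)*(-20 + 3*6)) = (-40 - 6) + 246*(2*18*(-20 + 18)) = -46 + 246*(2*18*(-2)) = -46 + 246*(-72) = -46 - 17712 = -17758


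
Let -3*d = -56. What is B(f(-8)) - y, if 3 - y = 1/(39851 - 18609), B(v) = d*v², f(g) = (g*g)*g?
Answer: 311833728313/63726 ≈ 4.8934e+6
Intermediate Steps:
d = 56/3 (d = -⅓*(-56) = 56/3 ≈ 18.667)
f(g) = g³ (f(g) = g²*g = g³)
B(v) = 56*v²/3
y = 63725/21242 (y = 3 - 1/(39851 - 18609) = 3 - 1/21242 = 63725/21242 ≈ 3.0000)
B(f(-8)) - y = 56*((-8)³)²/3 - 1*63725/21242 = (56/3)*(-512)² - 63725/21242 = (56/3)*262144 - 63725/21242 = 14680064/3 - 63725/21242 = 311833728313/63726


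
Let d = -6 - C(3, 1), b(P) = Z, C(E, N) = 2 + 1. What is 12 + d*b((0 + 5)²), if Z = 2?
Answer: -6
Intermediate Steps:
C(E, N) = 3
b(P) = 2
d = -9 (d = -6 - 1*3 = -6 - 3 = -9)
12 + d*b((0 + 5)²) = 12 - 9*2 = 12 - 18 = -6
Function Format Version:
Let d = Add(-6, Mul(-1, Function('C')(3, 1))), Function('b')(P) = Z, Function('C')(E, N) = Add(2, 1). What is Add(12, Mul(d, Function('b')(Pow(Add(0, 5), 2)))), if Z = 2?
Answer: -6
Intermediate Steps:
Function('C')(E, N) = 3
Function('b')(P) = 2
d = -9 (d = Add(-6, Mul(-1, 3)) = Add(-6, -3) = -9)
Add(12, Mul(d, Function('b')(Pow(Add(0, 5), 2)))) = Add(12, Mul(-9, 2)) = Add(12, -18) = -6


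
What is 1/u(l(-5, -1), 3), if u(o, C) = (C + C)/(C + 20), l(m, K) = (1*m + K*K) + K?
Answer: 23/6 ≈ 3.8333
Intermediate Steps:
l(m, K) = K + m + K² (l(m, K) = (m + K²) + K = K + m + K²)
u(o, C) = 2*C/(20 + C) (u(o, C) = (2*C)/(20 + C) = 2*C/(20 + C))
1/u(l(-5, -1), 3) = 1/(2*3/(20 + 3)) = 1/(2*3/23) = 1/(2*3*(1/23)) = 1/(6/23) = 23/6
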